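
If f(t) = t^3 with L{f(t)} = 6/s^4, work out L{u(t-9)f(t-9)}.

Time shift theorem: L{u(t-a)f(t-a)} = e^(-as)F(s). Here a=9, F(s) = 6/s^4, so L{u(t-9)f(t-9)} = e^(-9s)·6/s^4

Final answer: e^(-9s)·6/s^4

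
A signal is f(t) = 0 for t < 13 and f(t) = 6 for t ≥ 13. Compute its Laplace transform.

f(t) = 6·u(t-13). L{u(t-13)} = e^(-13s)/s, so L{f(t)} = 6·e^(-13s)/s

Final answer: 6·e^(-13s)/s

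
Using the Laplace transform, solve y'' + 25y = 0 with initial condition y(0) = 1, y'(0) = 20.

L{y''} + 25L{y} = 0. s²Y - s - 20 + 25Y = 0. Y(s² + 25) = s + 20. Y = (s + 20)/(s² + 25). Inverting: y(t) = cos(5t) + 4sin(5t)

Final answer: y(t) = cos(5t) + 4sin(5t)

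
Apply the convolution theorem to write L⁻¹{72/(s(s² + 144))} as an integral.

72/(s(s² + 144)) = (1/s)·(72/(s² + 144)) = L{1}·L{6·sin(12t)}. So f(t) = 1*(6·sin(12t)) = ∫₀ᵗ 6·sin(12τ) dτ

Final answer: ∫₀ᵗ 6·sin(12τ) dτ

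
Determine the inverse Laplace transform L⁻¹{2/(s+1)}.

L⁻¹{1/(s-a)} = e^(at), so L⁻¹{1/(s+1)} = e^(-t), and L⁻¹{2/(s+1)} = 2·e^(-t)

Final answer: 2·e^(-t)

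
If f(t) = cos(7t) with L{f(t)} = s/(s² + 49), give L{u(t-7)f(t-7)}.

Time shift theorem: L{u(t-a)f(t-a)} = e^(-as)F(s). Here a=7, F(s) = s/(s² + 49), so L{u(t-7)f(t-7)} = e^(-7s)·s/(s² + 49)

Final answer: e^(-7s)·s/(s² + 49)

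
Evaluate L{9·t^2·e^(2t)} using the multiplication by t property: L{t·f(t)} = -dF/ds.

Using L{t^n·e^(at)} = n!/(s-a)^(n+1), L{t^2·e^(2t)} = 2/(s-2)^3, so L{9·t^2·e^(2t)} = 9·2/(s-2)^3 = 18/(s-2)^3

Final answer: 18/(s-2)^3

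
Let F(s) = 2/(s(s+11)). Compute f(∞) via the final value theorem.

f(∞) = lim_{s→0} s·2/(s(s+11)) = lim_{s→0} 2/(s+11) = 2/11 = 2/11

Final answer: 2/11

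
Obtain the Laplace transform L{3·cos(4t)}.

L{cos(ωt)} = s/(s² + ω²), so L{cos(4t)} = s/(s² + 16). Then L{3·cos(4t)} = 3·s/(s² + 16) = 3s/(s² + 16)

Final answer: 3s/(s² + 16)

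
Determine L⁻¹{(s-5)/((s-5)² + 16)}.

Using frequency shift: L⁻¹{(s-a)/((s-a)² + b²)} = e^(at)cos(bt). Here a=5, b=4

Final answer: e^(5t)·cos(4t)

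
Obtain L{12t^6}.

L{t^n} = n!/s^(n+1). So L{12t^6} = 12·6!/s^7 = 8640/s^7

Final answer: 8640/s^7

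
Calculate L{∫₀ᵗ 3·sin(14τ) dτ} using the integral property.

L{∫₀ᵗ f(τ)dτ} = F(s)/s with F(s) = 42/(s² + 196), so the result is (42/(s² + 196))/s = 42/(s(s² + 196))

Final answer: 42/(s(s² + 196))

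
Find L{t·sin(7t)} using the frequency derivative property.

L{sin(7t)} = 7/(s² + 49). By L{t·f(t)} = -F'(s): -d/ds[7/(s² + 49)] = -(7)·(-2s)/(s² + 49)² = 14s/(s² + 49)²

Final answer: 14s/(s² + 49)²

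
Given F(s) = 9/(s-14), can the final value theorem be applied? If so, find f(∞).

sF(s) = 9s/(s-14) has a pole at s = 14 in the right half-plane. Theorem does NOT apply (unstable system; f(t) = 9·e^(14t) grows without bound).

Final answer: Not applicable (unstable)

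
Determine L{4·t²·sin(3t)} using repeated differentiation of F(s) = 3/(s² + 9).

F(s) = 3/(s² + 9). F'(s) = -6s/(s² + 9)². F''(s) = -6(9 - 3s²)/(s² + 9)³ = (18s² - 54)/(s² + 9)³. So L{t²·sin(3t)} = (-1)² F''(s) = (18s² - 54)/(s² + 9)³. Then L{4·t²·sin(3t)} = 4·(18s² - 54)/(s² + 9)³ = (72s² - 216)/(s² + 9)³

Final answer: (72s² - 216)/(s² + 9)³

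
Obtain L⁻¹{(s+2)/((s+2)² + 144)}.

Using frequency shift: L⁻¹{(s-a)/((s-a)² + b²)} = e^(at)cos(bt). Here a=-2, b=12

Final answer: e^(-2t)·cos(12t)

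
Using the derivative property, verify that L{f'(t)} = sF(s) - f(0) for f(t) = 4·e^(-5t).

f'(t) = -20e^(-5t). Direct: L{f'(t)} = -20/(s+5). Property: s·4/(s+5) - 4 = (4s - 4(s+5))/(s+5) = -20/(s+5). ✓

Final answer: -20/(s+5)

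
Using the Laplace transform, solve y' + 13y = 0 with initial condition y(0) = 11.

L{y'} + 13L{y} = 0. sY - 11 + 13Y = 0. Y(s+13) = 11. Y = 11/(s+13)

Final answer: y(t) = 11e^(-13t)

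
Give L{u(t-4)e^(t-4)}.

u(t-a)f(t-a) with f(t)=e^t. L{e^t} = 1/(s-1). By time shift: e^(-4s)/(s-1)

Final answer: e^(-4s)/(s-1)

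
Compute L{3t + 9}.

L{3t + 9} = 3·L{t} + 9·L{1} = 3/s² + 9/s

Final answer: 3/s² + 9/s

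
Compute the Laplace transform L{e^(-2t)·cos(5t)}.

L{e^(at)·cos(ωt)} = (s-a)/((s-a)² + ω²), so L{e^(-2t)·cos(5t)} = (s+2)/((s+2)² + 25)

Final answer: (s+2)/((s+2)² + 25)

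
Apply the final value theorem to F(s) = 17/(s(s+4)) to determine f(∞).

f(∞) = lim_{s→0} s·17/(s(s+4)) = lim_{s→0} 17/(s+4) = 17/4 = 17/4

Final answer: 17/4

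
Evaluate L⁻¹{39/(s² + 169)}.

This is the form c·a/(s² + a²) with a = 13, c = 3. L⁻¹ = 3·sin(13t)

Final answer: 3·sin(13t)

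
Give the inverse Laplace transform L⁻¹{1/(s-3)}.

L⁻¹{1/(s-a)} = e^(at), so L⁻¹{1/(s-3)} = e^(3t)

Final answer: e^(3t)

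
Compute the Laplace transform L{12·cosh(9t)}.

L{cosh(ωt)} = s/(s² - ω²), so L{cosh(9t)} = s/(s² - 81). Then L{12·cosh(9t)} = 12·s/(s² - 81) = 12s/(s² - 81)

Final answer: 12s/(s² - 81)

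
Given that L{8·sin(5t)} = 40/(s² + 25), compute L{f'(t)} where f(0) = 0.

L{f'(t)} = s·F(s) - f(0) = s·40/(s² + 25) - 0 = 40s/(s² + 25)

Final answer: 40s/(s² + 25)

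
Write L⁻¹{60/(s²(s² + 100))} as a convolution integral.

60/(s²(s² + 100)) = (1/s²)·(60/(s² + 100)) = L{t}·L{6·sin(10t)}. So f(t) = t*(6·sin(10t)) = ∫₀ᵗ 6τ·sin(10(t-τ)) dτ

Final answer: ∫₀ᵗ 6τ·sin(10(t-τ)) dτ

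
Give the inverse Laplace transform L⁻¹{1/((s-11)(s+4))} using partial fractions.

Decompose: A/(s-11) + B/(s+4). A = 1/15, B = -1/15. f(t) = (e^(11t) - e^(-4t))/15

Final answer: (e^(11t) - e^(-4t))/15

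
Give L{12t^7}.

L{t^n} = n!/s^(n+1). So L{12t^7} = 12·7!/s^8 = 60480/s^8

Final answer: 60480/s^8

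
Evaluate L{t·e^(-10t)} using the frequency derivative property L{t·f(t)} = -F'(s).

L{e^(-10t)} = 1/(s+10). By frequency derivative: L{t·e^(-10t)} = -d/ds[1/(s+10)] = -(-1)/(s+10)² = 1/(s+10)²

Final answer: 1/(s+10)²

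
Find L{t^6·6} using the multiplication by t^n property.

L{6} = 6/s. d^1/ds^1[1/s] = -1/s². d^2/ds^2[1/s] = 2/s^3. d^3/ds^3[1/s] = -6/s^4. d^4/ds^4[1/s] = 24/s^5. d^5/ds^5[1/s] = -120/s^6. d^6/ds^6[1/s] = 720/s^7. So L{t^6} = (-1)^{6}·720/s^7 = 720/s^7. Then L{t^6·6} = 6·720/s^7 = 4320/s^7

Final answer: 4320/s^7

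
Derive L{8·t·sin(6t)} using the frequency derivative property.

L{sin(6t)} = 6/(s² + 36). By L{t·f(t)} = -F'(s): -d/ds[6/(s² + 36)] = -(6)·(-2s)/(s² + 36)² = 12s/(s² + 36)². Then L{8·t·sin(6t)} = 8·12s/(s² + 36)² = 96s/(s² + 36)²

Final answer: 96s/(s² + 36)²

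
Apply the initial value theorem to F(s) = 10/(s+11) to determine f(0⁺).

f(0⁺) = lim_{s→∞} s·10/(s+11) = lim_{s→∞} 10s/(s+11) = 10

Final answer: 10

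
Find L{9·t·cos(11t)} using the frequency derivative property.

L{cos(11t)} = s/(s² + 121). Derivative: d/ds[s/(s² + 121)] = [(s² + 121) - s·2s]/(s² + 121)² = (121 - s²)/(s² + 121)². So L{t·cos(11t)} = -F'(s) = (s² - 121)/(s² + 121)². Then L{9·t·cos(11t)} = 9·(s² - 121)/(s² + 121)²

Final answer: 9·(s² - 121)/(s² + 121)²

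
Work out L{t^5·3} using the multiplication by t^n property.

L{3} = 3/s. d^1/ds^1[1/s] = -1/s². d^2/ds^2[1/s] = 2/s^3. d^3/ds^3[1/s] = -6/s^4. d^4/ds^4[1/s] = 24/s^5. d^5/ds^5[1/s] = -120/s^6. So L{t^5} = (-1)^{5}·-120/s^6 = 120/s^6. Then L{t^5·3} = 3·120/s^6 = 360/s^6

Final answer: 360/s^6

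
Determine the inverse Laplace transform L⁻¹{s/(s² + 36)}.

L⁻¹{s/(s² + 36)} = cos(6t)

Final answer: cos(6t)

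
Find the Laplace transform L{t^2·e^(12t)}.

L{t^n·e^(at)} = n!/(s-a)^(n+1), so L{t^2·e^(12t)} = 2/(s-12)^3

Final answer: 2/(s-12)^3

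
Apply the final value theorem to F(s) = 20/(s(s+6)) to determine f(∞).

f(∞) = lim_{s→0} s·20/(s(s+6)) = lim_{s→0} 20/(s+6) = 20/6 = 10/3

Final answer: 10/3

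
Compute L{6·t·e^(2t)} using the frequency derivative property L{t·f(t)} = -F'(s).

L{e^(2t)} = 1/(s-2). By frequency derivative: L{t·e^(2t)} = -d/ds[1/(s-2)] = -(-1)/(s-2)² = 1/(s-2)². Then L{6·t·e^(2t)} = 6·1/(s-2)² = 6/(s-2)²

Final answer: 6/(s-2)²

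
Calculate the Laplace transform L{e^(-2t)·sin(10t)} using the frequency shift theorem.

Frequency shift: L{e^(at)f(t)} = F(s-a). L{e^(-2t)·sin(10t)} = 10/((s+2)² + 100)

Final answer: 10/((s+2)² + 100)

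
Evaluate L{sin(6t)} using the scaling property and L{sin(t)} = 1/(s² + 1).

Using L{f(at)} = (1/a)F(s/a) with a=6: L{sin(6t)} = (1/6) · 1/((s/6)² + 1) = (1/6) · 1·36/(s² + 36) = 6/(s² + 36)

Final answer: 6/(s² + 36)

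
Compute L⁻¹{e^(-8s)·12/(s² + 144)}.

L⁻¹{12/(s² + 144)} = sin(12t). By the time shift theorem, L⁻¹{e^(-as)F(s)} = u(t-a)f(t-a) with a=8, so L⁻¹{e^(-8s)·12/(s² + 144)} = u(t-8)·sin(12(t-8))

Final answer: u(t-8)·sin(12(t-8))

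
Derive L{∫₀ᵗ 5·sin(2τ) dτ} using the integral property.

L{∫₀ᵗ f(τ)dτ} = F(s)/s with F(s) = 10/(s² + 4), so the result is (10/(s² + 4))/s = 10/(s(s² + 4))

Final answer: 10/(s(s² + 4))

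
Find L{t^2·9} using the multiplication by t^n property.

L{9} = 9/s. d^1/ds^1[1/s] = -1/s². d^2/ds^2[1/s] = 2/s^3. So L{t^2} = (-1)^{2}·2/s^3 = 2/s^3. Then L{t^2·9} = 9·2/s^3 = 18/s^3

Final answer: 18/s^3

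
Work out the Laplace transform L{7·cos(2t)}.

L{cos(ωt)} = s/(s² + ω²), so L{cos(2t)} = s/(s² + 4). Then L{7·cos(2t)} = 7·s/(s² + 4) = 7s/(s² + 4)

Final answer: 7s/(s² + 4)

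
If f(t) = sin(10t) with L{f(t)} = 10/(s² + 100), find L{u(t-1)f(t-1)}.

Time shift theorem: L{u(t-a)f(t-a)} = e^(-as)F(s). Here a=1, F(s) = 10/(s² + 100), so L{u(t-1)f(t-1)} = e^(-s)·10/(s² + 100)

Final answer: e^(-s)·10/(s² + 100)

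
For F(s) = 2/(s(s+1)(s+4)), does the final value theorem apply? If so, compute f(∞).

Poles of sF(s) = 2/((s+1)(s+4)) are at s = -1 and s = -4, both in the left half-plane. Theorem applies. f(∞) = lim_{s→0} sF(s) = 2/(1·4) = 1/2

Final answer: 1/2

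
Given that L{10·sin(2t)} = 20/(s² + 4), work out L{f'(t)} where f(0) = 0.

L{f'(t)} = s·F(s) - f(0) = s·20/(s² + 4) - 0 = 20s/(s² + 4)

Final answer: 20s/(s² + 4)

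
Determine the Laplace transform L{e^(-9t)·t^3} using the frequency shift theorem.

L{e^(at)·t^n} = n!/(s-a)^(n+1), so L{e^(-9t)·t^3} = 6/(s+9)^4

Final answer: 6/(s+9)^4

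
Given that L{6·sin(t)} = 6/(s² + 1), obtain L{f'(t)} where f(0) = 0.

L{f'(t)} = s·F(s) - f(0) = s·6/(s² + 1) - 0 = 6s/(s² + 1)

Final answer: 6s/(s² + 1)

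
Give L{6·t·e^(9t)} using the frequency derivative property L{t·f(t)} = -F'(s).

L{e^(9t)} = 1/(s-9). By frequency derivative: L{t·e^(9t)} = -d/ds[1/(s-9)] = -(-1)/(s-9)² = 1/(s-9)². Then L{6·t·e^(9t)} = 6·1/(s-9)² = 6/(s-9)²

Final answer: 6/(s-9)²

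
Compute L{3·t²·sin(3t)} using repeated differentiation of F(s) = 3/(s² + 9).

F(s) = 3/(s² + 9). F'(s) = -6s/(s² + 9)². F''(s) = -6(9 - 3s²)/(s² + 9)³ = (18s² - 54)/(s² + 9)³. So L{t²·sin(3t)} = (-1)² F''(s) = (18s² - 54)/(s² + 9)³. Then L{3·t²·sin(3t)} = 3·(18s² - 54)/(s² + 9)³ = (54s² - 162)/(s² + 9)³

Final answer: (54s² - 162)/(s² + 9)³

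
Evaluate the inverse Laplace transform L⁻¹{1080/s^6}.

L⁻¹{n!/s^(n+1)} = t^n with n=5. So L⁻¹{120/s^6} = t^5, and L⁻¹{1080/s^6} = (1080/120)·t^5 = 9·t^5

Final answer: 9·t^5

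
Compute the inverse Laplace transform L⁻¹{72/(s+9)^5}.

L⁻¹{n!/(s-a)^(n+1)} = t^n·e^(at) with n=4, a=-9. So L⁻¹{24/(s+9)^5} = t^4·e^(-9t), and L⁻¹{72/(s+9)^5} = (72/24)·t^4·e^(-9t) = 3·t^4·e^(-9t)

Final answer: 3·t^4·e^(-9t)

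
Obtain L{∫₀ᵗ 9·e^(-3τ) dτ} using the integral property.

L{∫₀ᵗ f(τ)dτ} = F(s)/s with F(s) = 9/(s+3), so L{∫₀ᵗ 9·e^(-3τ) dτ} = 9/(s(s+3))

Final answer: 9/(s(s+3))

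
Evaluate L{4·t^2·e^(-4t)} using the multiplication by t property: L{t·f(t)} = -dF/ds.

Using L{t^n·e^(at)} = n!/(s-a)^(n+1), L{t^2·e^(-4t)} = 2/(s+4)^3, so L{4·t^2·e^(-4t)} = 4·2/(s+4)^3 = 8/(s+4)^3

Final answer: 8/(s+4)^3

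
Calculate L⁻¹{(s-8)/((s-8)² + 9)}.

Using frequency shift: L⁻¹{(s-a)/((s-a)² + b²)} = e^(at)cos(bt). Here a=8, b=3

Final answer: e^(8t)·cos(3t)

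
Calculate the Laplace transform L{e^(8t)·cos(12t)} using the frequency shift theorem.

Frequency shift: L{e^(at)f(t)} = F(s-a). L{e^(8t)·cos(12t)} = (s-8)/((s-8)² + 144)

Final answer: (s-8)/((s-8)² + 144)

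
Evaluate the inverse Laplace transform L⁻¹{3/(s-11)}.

L⁻¹{1/(s-a)} = e^(at), so L⁻¹{1/(s-11)} = e^(11t), and L⁻¹{3/(s-11)} = 3·e^(11t)

Final answer: 3·e^(11t)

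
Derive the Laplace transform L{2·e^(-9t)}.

L{e^(at)} = 1/(s-a), so L{e^(-9t)} = 1/(s+9). Then L{2·e^(-9t)} = 2/(s+9)

Final answer: 2/(s+9)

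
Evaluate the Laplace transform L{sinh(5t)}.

L{sinh(ωt)} = ω/(s² - ω²), so L{sinh(5t)} = 5/(s² - 25)

Final answer: 5/(s² - 25)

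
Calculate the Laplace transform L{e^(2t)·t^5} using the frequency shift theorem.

L{e^(at)·t^n} = n!/(s-a)^(n+1), so L{e^(2t)·t^5} = 120/(s-2)^6

Final answer: 120/(s-2)^6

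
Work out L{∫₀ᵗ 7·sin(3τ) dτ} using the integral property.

L{∫₀ᵗ f(τ)dτ} = F(s)/s with F(s) = 21/(s² + 9), so the result is (21/(s² + 9))/s = 21/(s(s² + 9))

Final answer: 21/(s(s² + 9))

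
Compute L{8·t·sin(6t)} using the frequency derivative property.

L{sin(6t)} = 6/(s² + 36). By L{t·f(t)} = -F'(s): -d/ds[6/(s² + 36)] = -(6)·(-2s)/(s² + 36)² = 12s/(s² + 36)². Then L{8·t·sin(6t)} = 8·12s/(s² + 36)² = 96s/(s² + 36)²

Final answer: 96s/(s² + 36)²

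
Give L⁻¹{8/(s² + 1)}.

This is the form c·a/(s² + a²) with a = 1, c = 8. L⁻¹ = 8·sin(t)

Final answer: 8·sin(t)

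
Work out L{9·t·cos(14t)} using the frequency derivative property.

L{cos(14t)} = s/(s² + 196). Derivative: d/ds[s/(s² + 196)] = [(s² + 196) - s·2s]/(s² + 196)² = (196 - s²)/(s² + 196)². So L{t·cos(14t)} = -F'(s) = (s² - 196)/(s² + 196)². Then L{9·t·cos(14t)} = 9·(s² - 196)/(s² + 196)²

Final answer: 9·(s² - 196)/(s² + 196)²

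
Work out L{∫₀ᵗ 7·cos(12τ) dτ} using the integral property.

L{∫₀ᵗ f(τ)dτ} = F(s)/s with F(s) = 7s/(s² + 144), so the result is (7s/(s² + 144))/s = 7/(s² + 144)

Final answer: 7/(s² + 144)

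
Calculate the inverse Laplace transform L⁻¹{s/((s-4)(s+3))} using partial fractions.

Using partial fractions, f(t) = (4e^(4t) + 3e^(-3t))/7

Final answer: (4e^(4t) + 3e^(-3t))/7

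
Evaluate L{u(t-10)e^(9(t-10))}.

u(t-a)f(t-a) with f(t)=e^(9t). L{e^(9t)} = 1/(s-9). By time shift: e^(-10s)/(s-9)

Final answer: e^(-10s)/(s-9)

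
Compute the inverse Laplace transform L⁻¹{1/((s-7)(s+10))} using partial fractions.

Decompose: A/(s-7) + B/(s+10). A = 1/17, B = -1/17. f(t) = (e^(7t) - e^(-10t))/17

Final answer: (e^(7t) - e^(-10t))/17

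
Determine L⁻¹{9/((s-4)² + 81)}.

Form: b/((s-a)² + b²) → e^(at)sin(bt). With a=4, b=9

Final answer: e^(4t)·sin(9t)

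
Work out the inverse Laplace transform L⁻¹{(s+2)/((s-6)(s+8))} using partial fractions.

Using partial fractions, f(t) = (8e^(6t) + 6e^(-8t))/14

Final answer: (8e^(6t) + 6e^(-8t))/14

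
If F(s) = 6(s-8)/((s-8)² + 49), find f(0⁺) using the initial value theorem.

f(0⁺) = lim_{s→∞} sF(s) = lim_{s→∞} 6s(s-8)/((s-8)² + 49) = 6

Final answer: 6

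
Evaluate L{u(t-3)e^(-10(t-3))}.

u(t-a)f(t-a) with f(t)=e^(-10t). L{e^(-10t)} = 1/(s+10). By time shift: e^(-3s)/(s+10)

Final answer: e^(-3s)/(s+10)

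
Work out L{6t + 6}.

L{6t + 6} = 6·L{t} + 6·L{1} = 6/s² + 6/s

Final answer: 6/s² + 6/s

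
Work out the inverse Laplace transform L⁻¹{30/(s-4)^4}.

L⁻¹{n!/(s-a)^(n+1)} = t^n·e^(at) with n=3, a=4. So L⁻¹{6/(s-4)^4} = t^3·e^(4t), and L⁻¹{30/(s-4)^4} = (30/6)·t^3·e^(4t) = 5·t^3·e^(4t)

Final answer: 5·t^3·e^(4t)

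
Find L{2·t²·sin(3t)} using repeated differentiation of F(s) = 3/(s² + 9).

F(s) = 3/(s² + 9). F'(s) = -6s/(s² + 9)². F''(s) = -6(9 - 3s²)/(s² + 9)³ = (18s² - 54)/(s² + 9)³. So L{t²·sin(3t)} = (-1)² F''(s) = (18s² - 54)/(s² + 9)³. Then L{2·t²·sin(3t)} = 2·(18s² - 54)/(s² + 9)³ = (36s² - 108)/(s² + 9)³

Final answer: (36s² - 108)/(s² + 9)³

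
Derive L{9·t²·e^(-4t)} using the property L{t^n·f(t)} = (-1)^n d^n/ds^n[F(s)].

L{e^(-4t)} = 1/(s+4). d/ds[1/(s+4)] = -1/(s+4)². d²/ds²[1/(s+4)] = 2/(s+4)³. So L{t²·e^(-4t)} = (-1)² · 2/(s+4)³ = 2/(s+4)³. Then L{9·t²·e^(-4t)} = 9·2/(s+4)³ = 18/(s+4)³

Final answer: 18/(s+4)³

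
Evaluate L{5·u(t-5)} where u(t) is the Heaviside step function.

L{u(t-a)} = e^(-as)/s. Here a=5, so L{u(t-5)} = e^(-5s)/s, and L{5·u(t-5)} = 5·e^(-5s)/s

Final answer: 5·e^(-5s)/s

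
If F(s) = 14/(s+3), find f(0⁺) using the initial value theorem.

f(0⁺) = lim_{s→∞} s·14/(s+3) = lim_{s→∞} 14s/(s+3) = 14

Final answer: 14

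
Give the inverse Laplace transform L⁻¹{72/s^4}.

L⁻¹{n!/s^(n+1)} = t^n with n=3. So L⁻¹{6/s^4} = t^3, and L⁻¹{72/s^4} = (72/6)·t^3 = 12·t^3

Final answer: 12·t^3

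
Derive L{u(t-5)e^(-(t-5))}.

u(t-a)f(t-a) with f(t)=e^(-t). L{e^(-t)} = 1/(s+1). By time shift: e^(-5s)/(s+1)

Final answer: e^(-5s)/(s+1)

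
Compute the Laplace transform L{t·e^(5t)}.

L{t^n·e^(at)} = n!/(s-a)^(n+1), so L{t·e^(5t)} = 1/(s-5)^2

Final answer: 1/(s-5)^2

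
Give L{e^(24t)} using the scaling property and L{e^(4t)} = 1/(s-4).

Using L{f(at)} = (1/a)F(s/a) with a=6 and f(t) = e^(4t): L{e^(24t)} = (1/6) · 1/((s/6)-4) = (1/6) · 6/(s-24) = 1/(s-24)

Final answer: 1/(s-24)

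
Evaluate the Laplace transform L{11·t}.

L{t^n} = n!/s^(n+1), so L{t} = 1/s^2. Then L{11·t} = 11·1/s^2 = 11/s^2

Final answer: 11/s^2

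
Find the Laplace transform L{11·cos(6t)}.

L{cos(ωt)} = s/(s² + ω²), so L{cos(6t)} = s/(s² + 36). Then L{11·cos(6t)} = 11·s/(s² + 36) = 11s/(s² + 36)

Final answer: 11s/(s² + 36)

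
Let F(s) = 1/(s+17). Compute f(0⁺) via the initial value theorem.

f(0⁺) = lim_{s→∞} s·1/(s+17) = lim_{s→∞} s/(s+17) = 1

Final answer: 1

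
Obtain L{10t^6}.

L{t^n} = n!/s^(n+1). So L{10t^6} = 10·6!/s^7 = 7200/s^7

Final answer: 7200/s^7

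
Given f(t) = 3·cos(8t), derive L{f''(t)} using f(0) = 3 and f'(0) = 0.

F(s) = 3s/(s² + 64). L{f''(t)} = s²F(s) - sf(0) - f'(0) = 3s³/(s² + 64) - 3s = (3s³ - 3s(s² + 64))/(s² + 64) = -192s/(s² + 64)

Final answer: -192s/(s² + 64)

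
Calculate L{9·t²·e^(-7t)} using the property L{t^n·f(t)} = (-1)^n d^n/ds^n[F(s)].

L{e^(-7t)} = 1/(s+7). d/ds[1/(s+7)] = -1/(s+7)². d²/ds²[1/(s+7)] = 2/(s+7)³. So L{t²·e^(-7t)} = (-1)² · 2/(s+7)³ = 2/(s+7)³. Then L{9·t²·e^(-7t)} = 9·2/(s+7)³ = 18/(s+7)³

Final answer: 18/(s+7)³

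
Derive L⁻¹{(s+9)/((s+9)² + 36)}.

Using frequency shift: L⁻¹{(s-a)/((s-a)² + b²)} = e^(at)cos(bt). Here a=-9, b=6

Final answer: e^(-9t)·cos(6t)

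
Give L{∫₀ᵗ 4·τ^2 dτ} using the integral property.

L{∫₀ᵗ f(τ)dτ} = F(s)/s with f(t) = 4t^2. F(s) = 8/s^3, so L{∫₀ᵗ 4·τ^2 dτ} = (8/s^3)/s = 8/s^4. (Check: ∫₀ᵗ 4·τ^2 dτ = 4t^3/3.)

Final answer: 8/s^4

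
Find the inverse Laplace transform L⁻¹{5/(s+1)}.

L⁻¹{1/(s-a)} = e^(at), so L⁻¹{1/(s+1)} = e^(-t), and L⁻¹{5/(s+1)} = 5·e^(-t)

Final answer: 5·e^(-t)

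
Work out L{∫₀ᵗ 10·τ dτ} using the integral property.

L{∫₀ᵗ f(τ)dτ} = F(s)/s with f(t) = 10t. F(s) = 10/s^2, so L{∫₀ᵗ 10·τ dτ} = (10/s^2)/s = 10/s^3. (Check: ∫₀ᵗ 10·τ dτ = 10t^2/2.)

Final answer: 10/s^3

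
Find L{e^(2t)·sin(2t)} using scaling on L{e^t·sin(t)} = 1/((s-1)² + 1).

Scaling with a=2: L{e^(2t)·sin(2t)} = (1/2) · 1/((s/2-1)² + 1). Simplifying: 2/((s-2)² + 4)

Final answer: 2/((s-2)² + 4)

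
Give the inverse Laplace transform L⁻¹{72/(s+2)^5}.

L⁻¹{n!/(s-a)^(n+1)} = t^n·e^(at) with n=4, a=-2. So L⁻¹{24/(s+2)^5} = t^4·e^(-2t), and L⁻¹{72/(s+2)^5} = (72/24)·t^4·e^(-2t) = 3·t^4·e^(-2t)

Final answer: 3·t^4·e^(-2t)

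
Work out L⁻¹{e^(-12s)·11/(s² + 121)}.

L⁻¹{11/(s² + 121)} = sin(11t). By the time shift theorem, L⁻¹{e^(-as)F(s)} = u(t-a)f(t-a) with a=12, so L⁻¹{e^(-12s)·11/(s² + 121)} = u(t-12)·sin(11(t-12))

Final answer: u(t-12)·sin(11(t-12))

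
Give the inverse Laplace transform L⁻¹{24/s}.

L⁻¹{c/s} = c, so L⁻¹{24/s} = 24

Final answer: 24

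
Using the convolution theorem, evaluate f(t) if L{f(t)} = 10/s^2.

10/s^2 = (10/s)·(1/s) = L{10}·L{1}. By convolution, f(t) = 10*1 = ∫₀ᵗ 10·1 dτ = 10·t

Final answer: 10·t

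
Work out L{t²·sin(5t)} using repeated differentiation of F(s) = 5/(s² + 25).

F(s) = 5/(s² + 25). F'(s) = -10s/(s² + 25)². F''(s) = -10(25 - 3s²)/(s² + 25)³ = (30s² - 250)/(s² + 25)³. So L{t²·sin(5t)} = (-1)² F''(s) = (30s² - 250)/(s² + 25)³

Final answer: (30s² - 250)/(s² + 25)³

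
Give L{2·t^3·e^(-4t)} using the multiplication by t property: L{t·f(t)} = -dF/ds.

Using L{t^n·e^(at)} = n!/(s-a)^(n+1), L{t^3·e^(-4t)} = 6/(s+4)^4, so L{2·t^3·e^(-4t)} = 2·6/(s+4)^4 = 12/(s+4)^4

Final answer: 12/(s+4)^4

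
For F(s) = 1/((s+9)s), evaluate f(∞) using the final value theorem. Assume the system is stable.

f(∞) = lim_{s→0} sF(s) = lim_{s→0} 1/(s+9) = 1/9

Final answer: 1/9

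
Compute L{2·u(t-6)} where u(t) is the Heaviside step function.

L{u(t-a)} = e^(-as)/s. Here a=6, so L{u(t-6)} = e^(-6s)/s, and L{2·u(t-6)} = 2·e^(-6s)/s

Final answer: 2·e^(-6s)/s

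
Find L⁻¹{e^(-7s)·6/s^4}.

L⁻¹{6/s^4} = t^3. By the time shift theorem, L⁻¹{e^(-as)F(s)} = u(t-a)f(t-a) with a=7, so L⁻¹{e^(-7s)·6/s^4} = u(t-7)·(t-7)^3

Final answer: u(t-7)·(t-7)^3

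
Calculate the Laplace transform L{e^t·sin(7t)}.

L{e^(at)·sin(ωt)} = ω/((s-a)² + ω²), so L{e^t·sin(7t)} = 7/((s-1)² + 49)

Final answer: 7/((s-1)² + 49)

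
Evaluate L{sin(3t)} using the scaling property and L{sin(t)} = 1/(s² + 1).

Using L{f(at)} = (1/a)F(s/a) with a=3: L{sin(3t)} = (1/3) · 1/((s/3)² + 1) = (1/3) · 1·9/(s² + 9) = 3/(s² + 9)

Final answer: 3/(s² + 9)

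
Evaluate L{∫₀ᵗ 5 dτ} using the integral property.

L{∫₀ᵗ f(τ)dτ} = F(s)/s with f(t) = 5. F(s) = 5/s, so L{∫₀ᵗ 5 dτ} = (5/s)/s = 5/s². (Check: ∫₀ᵗ 5 dτ = 5t.)

Final answer: 5/s²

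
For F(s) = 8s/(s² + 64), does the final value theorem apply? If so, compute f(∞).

The final value theorem requires all poles of sF(s) in the left half-plane. sF(s) = 8s²/(s² + 64) has poles at s = ±8i (imaginary axis). Theorem does NOT apply (oscillatory system).

Final answer: Not applicable (oscillatory)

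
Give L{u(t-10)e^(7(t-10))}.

u(t-a)f(t-a) with f(t)=e^(7t). L{e^(7t)} = 1/(s-7). By time shift: e^(-10s)/(s-7)

Final answer: e^(-10s)/(s-7)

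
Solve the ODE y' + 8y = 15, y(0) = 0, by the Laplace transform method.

sY + 8Y = 15/s. Y = 15/(s(s+8)). Partial fractions: Y = 15/8/s - 15/8/(s+8)

Final answer: y(t) = 15/8(1 - e^(-8t))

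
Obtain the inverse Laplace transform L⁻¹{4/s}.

L⁻¹{c/s} = c, so L⁻¹{4/s} = 4

Final answer: 4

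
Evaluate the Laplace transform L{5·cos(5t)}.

L{cos(ωt)} = s/(s² + ω²), so L{cos(5t)} = s/(s² + 25). Then L{5·cos(5t)} = 5·s/(s² + 25) = 5s/(s² + 25)

Final answer: 5s/(s² + 25)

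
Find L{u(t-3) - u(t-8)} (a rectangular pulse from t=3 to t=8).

L{u(t-a)} = e^(-as)/s. L{u(t-3) - u(t-8)} = (e^(-3s) - e^(-8s))/s

Final answer: (e^(-3s) - e^(-8s))/s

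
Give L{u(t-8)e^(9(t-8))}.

u(t-a)f(t-a) with f(t)=e^(9t). L{e^(9t)} = 1/(s-9). By time shift: e^(-8s)/(s-9)

Final answer: e^(-8s)/(s-9)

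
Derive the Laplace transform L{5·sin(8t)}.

L{sin(ωt)} = ω/(s² + ω²), so L{sin(8t)} = 8/(s² + 64). Then L{5·sin(8t)} = 5·8/(s² + 64) = 40/(s² + 64)

Final answer: 40/(s² + 64)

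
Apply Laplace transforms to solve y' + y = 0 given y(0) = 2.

L{y'} + L{y} = 0. sY - 2 + Y = 0. Y(s+1) = 2. Y = 2/(s+1)

Final answer: y(t) = 2e^(-t)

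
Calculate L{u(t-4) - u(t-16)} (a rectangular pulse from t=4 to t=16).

L{u(t-a)} = e^(-as)/s. L{u(t-4) - u(t-16)} = (e^(-4s) - e^(-16s))/s

Final answer: (e^(-4s) - e^(-16s))/s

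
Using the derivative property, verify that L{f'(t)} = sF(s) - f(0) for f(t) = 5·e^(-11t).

f'(t) = -55e^(-11t). Direct: L{f'(t)} = -55/(s+11). Property: s·5/(s+11) - 5 = (5s - 5(s+11))/(s+11) = -55/(s+11). ✓

Final answer: -55/(s+11)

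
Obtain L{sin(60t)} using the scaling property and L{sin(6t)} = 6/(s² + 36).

Using L{f(at)} = (1/a)F(s/a) with a=10: L{sin(60t)} = (1/10) · 6/((s/10)² + 36) = (1/10) · 6·100/(s² + 3600) = 60/(s² + 3600)

Final answer: 60/(s² + 3600)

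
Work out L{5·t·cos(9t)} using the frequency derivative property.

L{cos(9t)} = s/(s² + 81). Derivative: d/ds[s/(s² + 81)] = [(s² + 81) - s·2s]/(s² + 81)² = (81 - s²)/(s² + 81)². So L{t·cos(9t)} = -F'(s) = (s² - 81)/(s² + 81)². Then L{5·t·cos(9t)} = 5·(s² - 81)/(s² + 81)²

Final answer: 5·(s² - 81)/(s² + 81)²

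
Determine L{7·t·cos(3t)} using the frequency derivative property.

L{cos(3t)} = s/(s² + 9). Derivative: d/ds[s/(s² + 9)] = [(s² + 9) - s·2s]/(s² + 9)² = (9 - s²)/(s² + 9)². So L{t·cos(3t)} = -F'(s) = (s² - 9)/(s² + 9)². Then L{7·t·cos(3t)} = 7·(s² - 9)/(s² + 9)²

Final answer: 7·(s² - 9)/(s² + 9)²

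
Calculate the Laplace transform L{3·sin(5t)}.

L{sin(ωt)} = ω/(s² + ω²), so L{sin(5t)} = 5/(s² + 25). Then L{3·sin(5t)} = 3·5/(s² + 25) = 15/(s² + 25)

Final answer: 15/(s² + 25)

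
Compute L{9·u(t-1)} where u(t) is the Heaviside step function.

L{u(t-a)} = e^(-as)/s. Here a=1, so L{u(t-1)} = e^(-s)/s, and L{9·u(t-1)} = 9·e^(-s)/s

Final answer: 9·e^(-s)/s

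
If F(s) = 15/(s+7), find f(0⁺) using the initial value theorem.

f(0⁺) = lim_{s→∞} s·15/(s+7) = lim_{s→∞} 15s/(s+7) = 15

Final answer: 15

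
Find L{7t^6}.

L{t^n} = n!/s^(n+1). So L{7t^6} = 7·6!/s^7 = 5040/s^7

Final answer: 5040/s^7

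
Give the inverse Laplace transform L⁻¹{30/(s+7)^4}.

L⁻¹{n!/(s-a)^(n+1)} = t^n·e^(at) with n=3, a=-7. So L⁻¹{6/(s+7)^4} = t^3·e^(-7t), and L⁻¹{30/(s+7)^4} = (30/6)·t^3·e^(-7t) = 5·t^3·e^(-7t)

Final answer: 5·t^3·e^(-7t)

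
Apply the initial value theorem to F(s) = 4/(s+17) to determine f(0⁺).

f(0⁺) = lim_{s→∞} s·4/(s+17) = lim_{s→∞} 4s/(s+17) = 4

Final answer: 4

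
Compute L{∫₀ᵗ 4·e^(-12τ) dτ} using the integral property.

L{∫₀ᵗ f(τ)dτ} = F(s)/s with F(s) = 4/(s+12), so L{∫₀ᵗ 4·e^(-12τ) dτ} = 4/(s(s+12))

Final answer: 4/(s(s+12))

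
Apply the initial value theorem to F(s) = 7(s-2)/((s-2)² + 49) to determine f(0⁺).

f(0⁺) = lim_{s→∞} sF(s) = lim_{s→∞} 7s(s-2)/((s-2)² + 49) = 7

Final answer: 7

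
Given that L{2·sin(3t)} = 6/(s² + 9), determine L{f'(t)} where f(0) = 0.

L{f'(t)} = s·F(s) - f(0) = s·6/(s² + 9) - 0 = 6s/(s² + 9)

Final answer: 6s/(s² + 9)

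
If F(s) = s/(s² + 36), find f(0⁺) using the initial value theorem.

f(0⁺) = lim_{s→∞} s·s/(s² + 36) = lim_{s→∞} s²/(s² + 36) = 1

Final answer: 1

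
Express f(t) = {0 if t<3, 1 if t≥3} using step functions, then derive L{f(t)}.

f(t) = u(t-3). L{u(t-3)} = e^(-3s)/s, so L{f(t)} = e^(-3s)/s

Final answer: e^(-3s)/s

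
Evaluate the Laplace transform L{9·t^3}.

L{t^n} = n!/s^(n+1), so L{t^3} = 6/s^4. Then L{9·t^3} = 9·6/s^4 = 54/s^4

Final answer: 54/s^4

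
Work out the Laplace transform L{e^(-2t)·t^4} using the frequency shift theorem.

L{e^(at)·t^n} = n!/(s-a)^(n+1), so L{e^(-2t)·t^4} = 24/(s+2)^5

Final answer: 24/(s+2)^5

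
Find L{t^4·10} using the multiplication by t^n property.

L{10} = 10/s. d^1/ds^1[1/s] = -1/s². d^2/ds^2[1/s] = 2/s^3. d^3/ds^3[1/s] = -6/s^4. d^4/ds^4[1/s] = 24/s^5. So L{t^4} = (-1)^{4}·24/s^5 = 24/s^5. Then L{t^4·10} = 10·24/s^5 = 240/s^5

Final answer: 240/s^5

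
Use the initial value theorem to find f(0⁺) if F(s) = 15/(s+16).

f(0⁺) = lim_{s→∞} s·15/(s+16) = lim_{s→∞} 15s/(s+16) = 15

Final answer: 15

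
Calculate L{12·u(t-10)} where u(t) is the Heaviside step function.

L{u(t-a)} = e^(-as)/s. Here a=10, so L{u(t-10)} = e^(-10s)/s, and L{12·u(t-10)} = 12·e^(-10s)/s

Final answer: 12·e^(-10s)/s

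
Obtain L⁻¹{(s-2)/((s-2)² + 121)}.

Using frequency shift: L⁻¹{(s-a)/((s-a)² + b²)} = e^(at)cos(bt). Here a=2, b=11

Final answer: e^(2t)·cos(11t)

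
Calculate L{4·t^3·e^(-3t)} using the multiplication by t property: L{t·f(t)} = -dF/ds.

Using L{t^n·e^(at)} = n!/(s-a)^(n+1), L{t^3·e^(-3t)} = 6/(s+3)^4, so L{4·t^3·e^(-3t)} = 4·6/(s+3)^4 = 24/(s+3)^4

Final answer: 24/(s+3)^4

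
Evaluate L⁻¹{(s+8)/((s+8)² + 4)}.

Using frequency shift: L⁻¹{(s-a)/((s-a)² + b²)} = e^(at)cos(bt). Here a=-8, b=2

Final answer: e^(-8t)·cos(2t)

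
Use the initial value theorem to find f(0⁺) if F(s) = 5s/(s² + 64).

f(0⁺) = lim_{s→∞} s·5s/(s² + 64) = lim_{s→∞} 5s²/(s² + 64) = 5

Final answer: 5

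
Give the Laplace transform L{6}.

L{6} = 6 · L{1} = 6/s

Final answer: 6/s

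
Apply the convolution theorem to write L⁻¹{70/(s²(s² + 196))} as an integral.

70/(s²(s² + 196)) = (1/s²)·(70/(s² + 196)) = L{t}·L{5·sin(14t)}. So f(t) = t*(5·sin(14t)) = ∫₀ᵗ 5τ·sin(14(t-τ)) dτ

Final answer: ∫₀ᵗ 5τ·sin(14(t-τ)) dτ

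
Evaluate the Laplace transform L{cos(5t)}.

L{cos(ωt)} = s/(s² + ω²), so L{cos(5t)} = s/(s² + 25)

Final answer: s/(s² + 25)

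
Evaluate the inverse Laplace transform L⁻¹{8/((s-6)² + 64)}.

Using frequency shift, L⁻¹{8/((s-6)² + 64)} = e^(6t)·sin(8t)

Final answer: e^(6t)·sin(8t)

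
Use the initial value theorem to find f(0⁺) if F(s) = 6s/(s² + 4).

f(0⁺) = lim_{s→∞} s·6s/(s² + 4) = lim_{s→∞} 6s²/(s² + 4) = 6

Final answer: 6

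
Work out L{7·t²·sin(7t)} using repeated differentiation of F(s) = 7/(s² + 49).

F(s) = 7/(s² + 49). F'(s) = -14s/(s² + 49)². F''(s) = -14(49 - 3s²)/(s² + 49)³ = (42s² - 686)/(s² + 49)³. So L{t²·sin(7t)} = (-1)² F''(s) = (42s² - 686)/(s² + 49)³. Then L{7·t²·sin(7t)} = 7·(42s² - 686)/(s² + 49)³ = (294s² - 4802)/(s² + 49)³

Final answer: (294s² - 4802)/(s² + 49)³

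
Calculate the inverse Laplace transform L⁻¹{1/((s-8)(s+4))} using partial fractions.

Decompose: A/(s-8) + B/(s+4). A = 1/12, B = -1/12. f(t) = (e^(8t) - e^(-4t))/12

Final answer: (e^(8t) - e^(-4t))/12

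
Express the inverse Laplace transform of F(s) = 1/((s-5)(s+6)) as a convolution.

1/((s-5)(s+6)) = (1/(s-5))·(1/(s+6)) = L{e^(5t)}·L{e^(-6t)}. So f(t) = e^(5t)*e^(-6t) = ∫₀ᵗ e^(5τ)·e^(-6(t-τ)) dτ

Final answer: ∫₀ᵗ e^(5τ)·e^(-6(t-τ)) dτ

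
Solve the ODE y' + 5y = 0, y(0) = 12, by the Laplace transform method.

L{y'} + 5L{y} = 0. sY - 12 + 5Y = 0. Y(s+5) = 12. Y = 12/(s+5)

Final answer: y(t) = 12e^(-5t)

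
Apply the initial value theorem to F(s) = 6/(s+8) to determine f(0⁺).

f(0⁺) = lim_{s→∞} s·6/(s+8) = lim_{s→∞} 6s/(s+8) = 6

Final answer: 6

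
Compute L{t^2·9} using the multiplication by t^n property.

L{9} = 9/s. d^1/ds^1[1/s] = -1/s². d^2/ds^2[1/s] = 2/s^3. So L{t^2} = (-1)^{2}·2/s^3 = 2/s^3. Then L{t^2·9} = 9·2/s^3 = 18/s^3

Final answer: 18/s^3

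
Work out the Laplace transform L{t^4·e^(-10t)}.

L{t^n·e^(at)} = n!/(s-a)^(n+1), so L{t^4·e^(-10t)} = 24/(s+10)^5

Final answer: 24/(s+10)^5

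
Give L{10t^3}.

L{t^n} = n!/s^(n+1). So L{10t^3} = 10·3!/s^4 = 60/s^4

Final answer: 60/s^4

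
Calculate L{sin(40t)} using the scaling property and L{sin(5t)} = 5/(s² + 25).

Using L{f(at)} = (1/a)F(s/a) with a=8: L{sin(40t)} = (1/8) · 5/((s/8)² + 25) = (1/8) · 5·64/(s² + 1600) = 40/(s² + 1600)

Final answer: 40/(s² + 1600)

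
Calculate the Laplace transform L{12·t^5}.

L{t^n} = n!/s^(n+1), so L{t^5} = 120/s^6. Then L{12·t^5} = 12·120/s^6 = 1440/s^6

Final answer: 1440/s^6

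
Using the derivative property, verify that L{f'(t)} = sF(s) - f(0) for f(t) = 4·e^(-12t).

f'(t) = -48e^(-12t). Direct: L{f'(t)} = -48/(s+12). Property: s·4/(s+12) - 4 = (4s - 4(s+12))/(s+12) = -48/(s+12). ✓

Final answer: -48/(s+12)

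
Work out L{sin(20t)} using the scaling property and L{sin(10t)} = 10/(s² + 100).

Using L{f(at)} = (1/a)F(s/a) with a=2: L{sin(20t)} = (1/2) · 10/((s/2)² + 100) = (1/2) · 10·4/(s² + 400) = 20/(s² + 400)

Final answer: 20/(s² + 400)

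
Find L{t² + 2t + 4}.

L{t² + 2t + 4} = 2/s³ + 2/s² + 4/s = 2/s³ + 2/s² + 4/s

Final answer: 2/s³ + 2/s² + 4/s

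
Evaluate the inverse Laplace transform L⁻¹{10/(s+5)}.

L⁻¹{1/(s-a)} = e^(at), so L⁻¹{1/(s+5)} = e^(-5t), and L⁻¹{10/(s+5)} = 10·e^(-5t)

Final answer: 10·e^(-5t)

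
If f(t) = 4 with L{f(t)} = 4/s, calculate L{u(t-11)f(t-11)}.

Time shift theorem: L{u(t-a)f(t-a)} = e^(-as)F(s). Here a=11, F(s) = 4/s, so L{u(t-11)f(t-11)} = e^(-11s)·4/s

Final answer: e^(-11s)·4/s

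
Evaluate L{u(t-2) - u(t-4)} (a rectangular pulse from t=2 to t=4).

L{u(t-a)} = e^(-as)/s. L{u(t-2) - u(t-4)} = (e^(-2s) - e^(-4s))/s

Final answer: (e^(-2s) - e^(-4s))/s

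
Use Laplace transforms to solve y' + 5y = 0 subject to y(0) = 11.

L{y'} + 5L{y} = 0. sY - 11 + 5Y = 0. Y(s+5) = 11. Y = 11/(s+5)

Final answer: y(t) = 11e^(-5t)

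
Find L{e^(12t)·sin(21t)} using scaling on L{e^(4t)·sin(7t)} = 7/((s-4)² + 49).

Scaling with a=3: L{e^(12t)·sin(21t)} = (1/3) · 7/((s/3-4)² + 49). Simplifying: 21/((s-12)² + 441)

Final answer: 21/((s-12)² + 441)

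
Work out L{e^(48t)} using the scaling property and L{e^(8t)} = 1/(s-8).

Using L{f(at)} = (1/a)F(s/a) with a=6 and f(t) = e^(8t): L{e^(48t)} = (1/6) · 1/((s/6)-8) = (1/6) · 6/(s-48) = 1/(s-48)

Final answer: 1/(s-48)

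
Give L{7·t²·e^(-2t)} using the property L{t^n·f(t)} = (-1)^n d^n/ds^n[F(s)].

L{e^(-2t)} = 1/(s+2). d/ds[1/(s+2)] = -1/(s+2)². d²/ds²[1/(s+2)] = 2/(s+2)³. So L{t²·e^(-2t)} = (-1)² · 2/(s+2)³ = 2/(s+2)³. Then L{7·t²·e^(-2t)} = 7·2/(s+2)³ = 14/(s+2)³

Final answer: 14/(s+2)³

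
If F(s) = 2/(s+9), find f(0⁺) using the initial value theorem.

f(0⁺) = lim_{s→∞} s·2/(s+9) = lim_{s→∞} 2s/(s+9) = 2

Final answer: 2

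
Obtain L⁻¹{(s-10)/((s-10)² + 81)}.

Using frequency shift: L⁻¹{(s-a)/((s-a)² + b²)} = e^(at)cos(bt). Here a=10, b=9

Final answer: e^(10t)·cos(9t)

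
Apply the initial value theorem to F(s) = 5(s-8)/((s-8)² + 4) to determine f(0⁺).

f(0⁺) = lim_{s→∞} sF(s) = lim_{s→∞} 5s(s-8)/((s-8)² + 4) = 5

Final answer: 5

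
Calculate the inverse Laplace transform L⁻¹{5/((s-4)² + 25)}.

Using frequency shift, L⁻¹{5/((s-4)² + 25)} = e^(4t)·sin(5t)

Final answer: e^(4t)·sin(5t)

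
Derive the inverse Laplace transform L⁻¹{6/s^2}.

L⁻¹{n!/s^(n+1)} = t^n with n=1. So L⁻¹{1/s^2} = t, and L⁻¹{6/s^2} = (6/1)·t = 6·t

Final answer: 6·t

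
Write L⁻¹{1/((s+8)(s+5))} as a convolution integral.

1/((s+8)(s+5)) = (1/(s+8))·(1/(s+5)) = L{e^(-8t)}·L{e^(-5t)}. So f(t) = e^(-8t)*e^(-5t) = ∫₀ᵗ e^(-8τ)·e^(-5(t-τ)) dτ

Final answer: ∫₀ᵗ e^(-8τ)·e^(-5(t-τ)) dτ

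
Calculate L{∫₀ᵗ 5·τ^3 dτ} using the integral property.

L{∫₀ᵗ f(τ)dτ} = F(s)/s with f(t) = 5t^3. F(s) = 30/s^4, so L{∫₀ᵗ 5·τ^3 dτ} = (30/s^4)/s = 30/s^5. (Check: ∫₀ᵗ 5·τ^3 dτ = 5t^4/4.)

Final answer: 30/s^5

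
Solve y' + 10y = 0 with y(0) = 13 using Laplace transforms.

L{y'} + 10L{y} = 0. sY - 13 + 10Y = 0. Y(s+10) = 13. Y = 13/(s+10)

Final answer: y(t) = 13e^(-10t)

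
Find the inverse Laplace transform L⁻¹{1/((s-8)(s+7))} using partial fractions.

Decompose: A/(s-8) + B/(s+7). A = 1/15, B = -1/15. f(t) = (e^(8t) - e^(-7t))/15

Final answer: (e^(8t) - e^(-7t))/15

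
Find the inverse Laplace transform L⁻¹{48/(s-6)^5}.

L⁻¹{n!/(s-a)^(n+1)} = t^n·e^(at) with n=4, a=6. So L⁻¹{24/(s-6)^5} = t^4·e^(6t), and L⁻¹{48/(s-6)^5} = (48/24)·t^4·e^(6t) = 2·t^4·e^(6t)

Final answer: 2·t^4·e^(6t)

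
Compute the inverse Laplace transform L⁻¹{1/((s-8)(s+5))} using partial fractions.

Decompose: A/(s-8) + B/(s+5). A = 1/13, B = -1/13. f(t) = (e^(8t) - e^(-5t))/13

Final answer: (e^(8t) - e^(-5t))/13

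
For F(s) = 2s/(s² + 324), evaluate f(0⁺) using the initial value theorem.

f(0⁺) = lim_{s→∞} s·2s/(s² + 324) = lim_{s→∞} 2s²/(s² + 324) = 2

Final answer: 2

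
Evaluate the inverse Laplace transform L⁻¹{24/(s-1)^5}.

L⁻¹{n!/(s-a)^(n+1)} = t^n·e^(at), so L⁻¹{24/(s-1)^5} = t^4·e^t

Final answer: t^4·e^t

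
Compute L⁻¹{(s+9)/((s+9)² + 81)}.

Using frequency shift: L⁻¹{(s-a)/((s-a)² + b²)} = e^(at)cos(bt). Here a=-9, b=9

Final answer: e^(-9t)·cos(9t)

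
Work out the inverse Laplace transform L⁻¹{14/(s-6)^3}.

L⁻¹{n!/(s-a)^(n+1)} = t^n·e^(at) with n=2, a=6. So L⁻¹{2/(s-6)^3} = t^2·e^(6t), and L⁻¹{14/(s-6)^3} = (14/2)·t^2·e^(6t) = 7·t^2·e^(6t)

Final answer: 7·t^2·e^(6t)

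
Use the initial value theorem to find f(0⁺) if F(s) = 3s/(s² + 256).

f(0⁺) = lim_{s→∞} s·3s/(s² + 256) = lim_{s→∞} 3s²/(s² + 256) = 3

Final answer: 3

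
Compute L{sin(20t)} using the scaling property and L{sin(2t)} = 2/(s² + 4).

Using L{f(at)} = (1/a)F(s/a) with a=10: L{sin(20t)} = (1/10) · 2/((s/10)² + 4) = (1/10) · 2·100/(s² + 400) = 20/(s² + 400)

Final answer: 20/(s² + 400)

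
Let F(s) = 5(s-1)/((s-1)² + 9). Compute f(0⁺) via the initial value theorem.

f(0⁺) = lim_{s→∞} sF(s) = lim_{s→∞} 5s(s-1)/((s-1)² + 9) = 5

Final answer: 5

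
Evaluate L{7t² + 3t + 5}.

L{7t² + 3t + 5} = 7·2/s³ + 3/s² + 5/s = 14/s³ + 3/s² + 5/s

Final answer: 14/s³ + 3/s² + 5/s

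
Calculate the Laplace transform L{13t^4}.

L{13t^4} = 13 · L{t^4} = 13 · 24/s^5 = 312/s^5

Final answer: 312/s^5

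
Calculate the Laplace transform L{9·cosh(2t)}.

L{cosh(ωt)} = s/(s² - ω²), so L{cosh(2t)} = s/(s² - 4). Then L{9·cosh(2t)} = 9·s/(s² - 4) = 9s/(s² - 4)

Final answer: 9s/(s² - 4)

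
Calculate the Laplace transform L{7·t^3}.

L{t^n} = n!/s^(n+1), so L{t^3} = 6/s^4. Then L{7·t^3} = 7·6/s^4 = 42/s^4

Final answer: 42/s^4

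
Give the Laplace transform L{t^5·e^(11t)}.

L{t^n·e^(at)} = n!/(s-a)^(n+1), so L{t^5·e^(11t)} = 120/(s-11)^6

Final answer: 120/(s-11)^6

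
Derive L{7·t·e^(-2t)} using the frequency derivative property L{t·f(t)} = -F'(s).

L{e^(-2t)} = 1/(s+2). By frequency derivative: L{t·e^(-2t)} = -d/ds[1/(s+2)] = -(-1)/(s+2)² = 1/(s+2)². Then L{7·t·e^(-2t)} = 7·1/(s+2)² = 7/(s+2)²

Final answer: 7/(s+2)²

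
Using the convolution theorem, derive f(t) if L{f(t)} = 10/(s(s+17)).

10/(s(s+17)) = (10/s)·(1/(s+17)) = L{10}·L{e^(-17t)}. By convolution, f(t) = 10*e^(-17t) = ∫₀ᵗ 10·e^(-17τ) dτ = 10·(1 - e^(-17t))/17

Final answer: 10·(1 - e^(-17t))/17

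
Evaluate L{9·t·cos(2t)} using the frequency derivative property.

L{cos(2t)} = s/(s² + 4). Derivative: d/ds[s/(s² + 4)] = [(s² + 4) - s·2s]/(s² + 4)² = (4 - s²)/(s² + 4)². So L{t·cos(2t)} = -F'(s) = (s² - 4)/(s² + 4)². Then L{9·t·cos(2t)} = 9·(s² - 4)/(s² + 4)²

Final answer: 9·(s² - 4)/(s² + 4)²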